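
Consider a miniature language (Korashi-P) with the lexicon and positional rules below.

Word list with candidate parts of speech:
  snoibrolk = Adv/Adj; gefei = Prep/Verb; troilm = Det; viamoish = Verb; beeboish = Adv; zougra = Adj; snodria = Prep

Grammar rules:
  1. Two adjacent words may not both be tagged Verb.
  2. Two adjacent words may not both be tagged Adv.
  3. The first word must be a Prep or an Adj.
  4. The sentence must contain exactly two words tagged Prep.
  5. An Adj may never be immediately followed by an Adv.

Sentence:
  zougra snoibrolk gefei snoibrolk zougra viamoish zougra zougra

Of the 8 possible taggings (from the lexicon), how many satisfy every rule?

0

Candidates per position — 1:zougra {Adj}; 2:snoibrolk {Adv,Adj}; 3:gefei {Prep,Verb}; 4:snoibrolk {Adv,Adj}; 5:zougra {Adj}; 6:viamoish {Verb}; 7:zougra {Adj}; 8:zougra {Adj}.
There are 8 candidate sequences in total.
Rule 4 cannot be satisfied by any choice of tags from the lexicon.
So there is no consistent tagging.
Count = 0.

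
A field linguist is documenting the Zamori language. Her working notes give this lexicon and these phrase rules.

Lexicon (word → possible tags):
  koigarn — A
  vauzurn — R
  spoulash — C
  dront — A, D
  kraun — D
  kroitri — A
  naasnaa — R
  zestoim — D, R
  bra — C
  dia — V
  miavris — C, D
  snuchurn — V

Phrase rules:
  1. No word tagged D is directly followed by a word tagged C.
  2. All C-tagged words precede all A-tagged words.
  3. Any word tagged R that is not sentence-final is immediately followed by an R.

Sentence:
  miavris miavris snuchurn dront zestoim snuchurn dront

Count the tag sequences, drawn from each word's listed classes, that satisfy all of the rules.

12

Candidates per position — 1:miavris {C,D}; 2:miavris {C,D}; 3:snuchurn {V}; 4:dront {A,D}; 5:zestoim {D,R}; 6:snuchurn {V}; 7:dront {A,D}.
There are 32 candidate sequences in total.
Checking each against the rules leaves 12 sequences.
Count = 12.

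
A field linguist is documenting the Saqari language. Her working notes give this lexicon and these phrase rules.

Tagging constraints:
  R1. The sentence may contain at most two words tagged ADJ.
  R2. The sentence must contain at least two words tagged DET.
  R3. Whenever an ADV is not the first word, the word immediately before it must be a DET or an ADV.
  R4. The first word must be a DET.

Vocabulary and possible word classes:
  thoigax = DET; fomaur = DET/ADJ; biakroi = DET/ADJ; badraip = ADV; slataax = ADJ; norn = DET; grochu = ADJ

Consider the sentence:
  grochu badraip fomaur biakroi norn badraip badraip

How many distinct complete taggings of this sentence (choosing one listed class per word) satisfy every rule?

Candidates per position — 1:grochu {ADJ}; 2:badraip {ADV}; 3:fomaur {DET,ADJ}; 4:biakroi {DET,ADJ}; 5:norn {DET}; 6:badraip {ADV}; 7:badraip {ADV}.
There are 4 candidate sequences in total.
Rule 3 cannot be satisfied by any choice of tags from the lexicon.
So there is no consistent tagging.
Count = 0.

0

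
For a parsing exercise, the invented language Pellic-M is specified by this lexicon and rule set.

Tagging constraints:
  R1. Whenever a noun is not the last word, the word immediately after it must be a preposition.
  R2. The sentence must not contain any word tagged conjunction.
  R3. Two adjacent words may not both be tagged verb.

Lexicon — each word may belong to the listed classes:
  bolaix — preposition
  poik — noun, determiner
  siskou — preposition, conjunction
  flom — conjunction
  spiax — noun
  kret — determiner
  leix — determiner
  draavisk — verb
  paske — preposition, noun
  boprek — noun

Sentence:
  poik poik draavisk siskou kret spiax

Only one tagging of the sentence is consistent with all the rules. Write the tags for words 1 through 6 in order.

determiner determiner verb preposition determiner noun

Candidates per position — 1:poik {noun,determiner}; 2:poik {noun,determiner}; 3:draavisk {verb}; 4:siskou {preposition,conjunction}; 5:kret {determiner}; 6:spiax {noun}.
Position 1: tagging it noun would leave rule 1 unsatisfiable, so it must be determiner.
Position 2: tagging it noun would leave rule 1 unsatisfiable, so it must be determiner.
Position 4: tagging it conjunction would leave rule 2 unsatisfiable, so it must be preposition.
That leaves exactly one tagging: determiner determiner verb preposition determiner noun.
Check: rule 1 ✓; rule 2 ✓; rule 3 ✓.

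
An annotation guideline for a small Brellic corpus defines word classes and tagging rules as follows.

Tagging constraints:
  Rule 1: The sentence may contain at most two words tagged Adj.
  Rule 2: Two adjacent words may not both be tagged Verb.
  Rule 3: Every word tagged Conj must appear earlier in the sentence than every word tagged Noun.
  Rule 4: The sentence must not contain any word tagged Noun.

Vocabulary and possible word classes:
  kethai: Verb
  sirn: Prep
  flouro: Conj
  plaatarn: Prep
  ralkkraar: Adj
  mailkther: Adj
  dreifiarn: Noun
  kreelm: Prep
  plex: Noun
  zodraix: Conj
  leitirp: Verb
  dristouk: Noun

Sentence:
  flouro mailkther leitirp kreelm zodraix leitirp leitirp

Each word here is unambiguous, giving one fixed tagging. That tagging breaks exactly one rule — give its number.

2

Fixed tagging: Conj Adj Verb Prep Conj Verb Verb.
Checking each rule: R1 holds, R2 violated, R3 holds, R4 holds.
Only rule 2 fails.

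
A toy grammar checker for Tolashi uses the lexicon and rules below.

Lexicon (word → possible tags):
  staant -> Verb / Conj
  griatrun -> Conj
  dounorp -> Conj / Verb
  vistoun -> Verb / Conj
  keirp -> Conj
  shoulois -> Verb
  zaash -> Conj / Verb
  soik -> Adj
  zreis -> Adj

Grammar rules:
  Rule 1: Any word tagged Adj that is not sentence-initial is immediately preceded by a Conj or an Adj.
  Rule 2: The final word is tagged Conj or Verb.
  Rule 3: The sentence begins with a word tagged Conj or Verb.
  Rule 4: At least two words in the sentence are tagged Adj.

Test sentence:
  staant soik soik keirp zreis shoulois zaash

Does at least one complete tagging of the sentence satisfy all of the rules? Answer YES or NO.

YES

Candidates per position — 1:staant {Verb,Conj}; 2:soik {Adj}; 3:soik {Adj}; 4:keirp {Conj}; 5:zreis {Adj}; 6:shoulois {Verb}; 7:zaash {Conj,Verb}.
One satisfying assignment: Conj Adj Adj Conj Adj Verb Verb.
Check: rule 1 ✓; rule 2 ✓; rule 3 ✓; rule 4 ✓.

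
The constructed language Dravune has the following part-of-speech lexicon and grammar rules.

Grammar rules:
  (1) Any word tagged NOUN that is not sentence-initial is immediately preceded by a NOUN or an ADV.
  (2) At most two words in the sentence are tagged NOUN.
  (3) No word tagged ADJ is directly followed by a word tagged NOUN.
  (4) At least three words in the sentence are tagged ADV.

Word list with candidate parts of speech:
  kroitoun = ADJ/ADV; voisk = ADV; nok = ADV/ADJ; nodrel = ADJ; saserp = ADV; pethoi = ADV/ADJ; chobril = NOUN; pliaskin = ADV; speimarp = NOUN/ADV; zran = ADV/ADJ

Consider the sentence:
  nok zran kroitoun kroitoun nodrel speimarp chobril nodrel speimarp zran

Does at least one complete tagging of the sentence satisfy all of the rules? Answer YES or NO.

Candidates per position — 1:nok {ADV,ADJ}; 2:zran {ADV,ADJ}; 3:kroitoun {ADJ,ADV}; 4:kroitoun {ADJ,ADV}; 5:nodrel {ADJ}; 6:speimarp {NOUN,ADV}; 7:chobril {NOUN}; 8:nodrel {ADJ}; 9:speimarp {NOUN,ADV}; 10:zran {ADV,ADJ}.
One satisfying assignment: ADJ ADV ADJ ADJ ADJ ADV NOUN ADJ ADV ADJ.
Rule-by-rule: rule 1 satisfied; rule 2 satisfied; rule 3 satisfied; rule 4 satisfied.

YES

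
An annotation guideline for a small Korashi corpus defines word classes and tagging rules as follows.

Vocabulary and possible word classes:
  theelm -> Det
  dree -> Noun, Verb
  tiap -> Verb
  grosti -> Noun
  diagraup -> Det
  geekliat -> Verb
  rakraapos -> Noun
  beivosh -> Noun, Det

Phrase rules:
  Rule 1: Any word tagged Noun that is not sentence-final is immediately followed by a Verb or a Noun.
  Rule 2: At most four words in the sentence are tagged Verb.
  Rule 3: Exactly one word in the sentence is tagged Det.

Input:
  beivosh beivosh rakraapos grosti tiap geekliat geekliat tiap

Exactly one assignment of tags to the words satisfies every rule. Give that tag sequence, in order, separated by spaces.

Det Noun Noun Noun Verb Verb Verb Verb

Candidates per position — 1:beivosh {Noun,Det}; 2:beivosh {Noun,Det}; 3:rakraapos {Noun}; 4:grosti {Noun}; 5:tiap {Verb}; 6:geekliat {Verb}; 7:geekliat {Verb}; 8:tiap {Verb}.
The remaining ambiguous positions (1, 2) are resolved jointly — only one combination satisfies every rule.
That leaves exactly one tagging: Det Noun Noun Noun Verb Verb Verb Verb.
Verifying each rule — rule 1 ✓; rule 2 ✓; rule 3 ✓.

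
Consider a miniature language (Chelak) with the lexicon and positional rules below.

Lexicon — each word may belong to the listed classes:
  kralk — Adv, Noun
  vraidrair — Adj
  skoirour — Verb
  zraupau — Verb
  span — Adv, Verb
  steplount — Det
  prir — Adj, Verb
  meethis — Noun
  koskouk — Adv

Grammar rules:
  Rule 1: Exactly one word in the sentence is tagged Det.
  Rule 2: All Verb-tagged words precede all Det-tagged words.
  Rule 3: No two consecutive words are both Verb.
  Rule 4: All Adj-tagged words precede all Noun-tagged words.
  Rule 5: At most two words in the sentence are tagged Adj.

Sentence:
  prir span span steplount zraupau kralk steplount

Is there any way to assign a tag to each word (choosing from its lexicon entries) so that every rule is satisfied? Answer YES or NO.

NO

Candidates per position — 1:prir {Adj,Verb}; 2:span {Adv,Verb}; 3:span {Adv,Verb}; 4:steplount {Det}; 5:zraupau {Verb}; 6:kralk {Adv,Noun}; 7:steplount {Det}.
Rule 1 cannot be satisfied by any choice of tags from the lexicon.
So there is no consistent tagging.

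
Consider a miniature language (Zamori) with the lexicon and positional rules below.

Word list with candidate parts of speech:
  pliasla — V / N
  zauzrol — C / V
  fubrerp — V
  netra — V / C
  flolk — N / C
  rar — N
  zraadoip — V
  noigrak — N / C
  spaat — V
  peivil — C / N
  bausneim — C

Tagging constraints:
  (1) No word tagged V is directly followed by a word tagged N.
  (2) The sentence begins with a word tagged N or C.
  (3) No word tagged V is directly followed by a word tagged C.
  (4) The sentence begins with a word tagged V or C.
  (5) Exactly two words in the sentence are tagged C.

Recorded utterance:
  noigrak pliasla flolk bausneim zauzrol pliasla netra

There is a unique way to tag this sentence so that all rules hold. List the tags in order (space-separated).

C N N C V V V

Candidates per position — 1:noigrak {N,C}; 2:pliasla {V,N}; 3:flolk {N,C}; 4:bausneim {C}; 5:zauzrol {C,V}; 6:pliasla {V,N}; 7:netra {V,C}.
Position 1: N is ruled out by rule 4; that leaves C.
Position 3: C is ruled out by rule 5; that leaves N.
Position 5: C is ruled out by rule 5; that leaves V.
Position 6: N is ruled out by rule 1; that leaves V.
Position 7: C is ruled out by rule 3; that leaves V.
Position 2: V is ruled out by rule 1; that leaves N.
That leaves exactly one tagging: C N N C V V V.
Checking: rule 1 ✓; rule 2 ✓; rule 3 ✓; rule 4 ✓; rule 5 ✓.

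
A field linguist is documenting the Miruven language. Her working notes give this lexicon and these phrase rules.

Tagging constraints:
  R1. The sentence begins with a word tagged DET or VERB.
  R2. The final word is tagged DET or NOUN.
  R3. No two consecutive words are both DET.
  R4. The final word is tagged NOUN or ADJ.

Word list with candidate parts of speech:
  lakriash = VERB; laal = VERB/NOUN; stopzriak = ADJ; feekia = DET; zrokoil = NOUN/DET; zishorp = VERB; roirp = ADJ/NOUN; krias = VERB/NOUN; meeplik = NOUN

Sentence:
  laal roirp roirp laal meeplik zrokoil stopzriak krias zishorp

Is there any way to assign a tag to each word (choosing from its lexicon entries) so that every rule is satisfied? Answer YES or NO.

Candidates per position — 1:laal {VERB,NOUN}; 2:roirp {ADJ,NOUN}; 3:roirp {ADJ,NOUN}; 4:laal {VERB,NOUN}; 5:meeplik {NOUN}; 6:zrokoil {NOUN,DET}; 7:stopzriak {ADJ}; 8:krias {VERB,NOUN}; 9:zishorp {VERB}.
Rule 2 cannot be satisfied by any choice of tags from the lexicon.
So there is no consistent tagging.

NO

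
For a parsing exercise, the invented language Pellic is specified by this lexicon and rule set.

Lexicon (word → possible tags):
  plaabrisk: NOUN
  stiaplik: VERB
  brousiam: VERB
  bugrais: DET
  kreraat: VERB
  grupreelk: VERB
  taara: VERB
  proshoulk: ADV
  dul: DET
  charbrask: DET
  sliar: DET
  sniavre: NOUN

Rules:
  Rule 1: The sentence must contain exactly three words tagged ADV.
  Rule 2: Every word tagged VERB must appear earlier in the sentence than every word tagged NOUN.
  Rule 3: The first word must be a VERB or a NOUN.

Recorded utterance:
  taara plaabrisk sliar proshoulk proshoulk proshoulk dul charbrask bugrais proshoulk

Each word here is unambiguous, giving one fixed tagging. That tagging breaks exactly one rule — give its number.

Fixed tagging: VERB NOUN DET ADV ADV ADV DET DET DET ADV.
Checking each rule: R1 fail, R2 pass, R3 pass.
Only rule 1 fails.

1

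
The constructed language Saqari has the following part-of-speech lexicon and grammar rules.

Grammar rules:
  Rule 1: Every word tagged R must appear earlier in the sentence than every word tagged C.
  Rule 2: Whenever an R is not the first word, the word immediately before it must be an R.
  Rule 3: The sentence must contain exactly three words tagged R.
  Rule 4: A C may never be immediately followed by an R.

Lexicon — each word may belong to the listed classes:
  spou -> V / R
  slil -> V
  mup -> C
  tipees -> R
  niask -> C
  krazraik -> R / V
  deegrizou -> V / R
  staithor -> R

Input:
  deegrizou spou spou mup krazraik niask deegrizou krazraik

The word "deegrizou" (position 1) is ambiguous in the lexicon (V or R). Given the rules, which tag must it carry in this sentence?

R

Candidates per position — 1:deegrizou {V,R}; 2:spou {V,R}; 3:spou {V,R}; 4:mup {C}; 5:krazraik {R,V}; 6:niask {C}; 7:deegrizou {V,R}; 8:krazraik {R,V}.
At position 5, choosing R makes rule 1 impossible to satisfy; hence V.
At position 7, choosing R makes rule 1 impossible to satisfy; hence V.
At position 8, choosing R makes rule 1 impossible to satisfy; hence V.
At position 1, choosing V makes rule 3 impossible to satisfy; hence R.
At position 2, choosing V makes rule 3 impossible to satisfy; hence R.
At position 3, choosing V makes rule 3 impossible to satisfy; hence R.
That leaves exactly one tagging: R R R C V C V V.
Check: rule 1 holds; rule 2 holds; rule 3 holds; rule 4 holds.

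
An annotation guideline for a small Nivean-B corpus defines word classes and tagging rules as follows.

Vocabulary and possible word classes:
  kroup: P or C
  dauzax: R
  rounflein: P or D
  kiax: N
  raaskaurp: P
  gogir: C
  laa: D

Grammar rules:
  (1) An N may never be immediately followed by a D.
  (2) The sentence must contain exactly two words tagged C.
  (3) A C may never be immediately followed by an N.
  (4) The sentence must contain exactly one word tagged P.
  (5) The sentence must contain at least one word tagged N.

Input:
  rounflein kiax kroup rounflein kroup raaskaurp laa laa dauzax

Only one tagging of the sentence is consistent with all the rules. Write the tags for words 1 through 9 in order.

Candidates per position — 1:rounflein {P,D}; 2:kiax {N}; 3:kroup {P,C}; 4:rounflein {P,D}; 5:kroup {P,C}; 6:raaskaurp {P}; 7:laa {D}; 8:laa {D}; 9:dauzax {R}.
If word 1 were P, no tagging could satisfy rule 4; so word 1 is D.
If word 3 were P, no tagging could satisfy rule 2; so word 3 is C.
If word 4 were P, no tagging could satisfy rule 4; so word 4 is D.
If word 5 were P, no tagging could satisfy rule 2; so word 5 is C.
So the tagging must be: D N C D C P D D R.
Check: rule 1 holds; rule 2 holds; rule 3 holds; rule 4 holds; rule 5 holds.

D N C D C P D D R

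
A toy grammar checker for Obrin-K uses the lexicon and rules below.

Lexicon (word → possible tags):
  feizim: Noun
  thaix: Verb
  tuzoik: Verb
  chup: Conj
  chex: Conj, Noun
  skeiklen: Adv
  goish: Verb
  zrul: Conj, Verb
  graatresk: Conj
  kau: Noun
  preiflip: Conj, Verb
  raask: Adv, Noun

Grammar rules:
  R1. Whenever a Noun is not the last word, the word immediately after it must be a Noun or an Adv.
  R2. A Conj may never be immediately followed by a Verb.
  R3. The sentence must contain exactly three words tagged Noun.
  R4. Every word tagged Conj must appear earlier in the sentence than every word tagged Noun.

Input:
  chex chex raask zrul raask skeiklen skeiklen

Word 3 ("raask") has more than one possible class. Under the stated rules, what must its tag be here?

Adv

Candidates per position — 1:chex {Conj,Noun}; 2:chex {Conj,Noun}; 3:raask {Adv,Noun}; 4:zrul {Conj,Verb}; 5:raask {Adv,Noun}; 6:skeiklen {Adv}; 7:skeiklen {Adv}.
Word 3 cannot be Noun — rule 1 would then fail for every completion. It is Adv.
Word 5 cannot be Adv — rule 3 would then fail for every completion. It is Noun.
Word 1 cannot be Conj — rule 3 would then fail for every completion. It is Noun.
Word 2 cannot be Conj — rule 1 would then fail for every completion. It is Noun.
Word 4 cannot be Conj — rule 4 would then fail for every completion. It is Verb.
That leaves exactly one tagging: Noun Noun Adv Verb Noun Adv Adv.
Check: rule 1 ✓; rule 2 ✓; rule 3 ✓; rule 4 ✓.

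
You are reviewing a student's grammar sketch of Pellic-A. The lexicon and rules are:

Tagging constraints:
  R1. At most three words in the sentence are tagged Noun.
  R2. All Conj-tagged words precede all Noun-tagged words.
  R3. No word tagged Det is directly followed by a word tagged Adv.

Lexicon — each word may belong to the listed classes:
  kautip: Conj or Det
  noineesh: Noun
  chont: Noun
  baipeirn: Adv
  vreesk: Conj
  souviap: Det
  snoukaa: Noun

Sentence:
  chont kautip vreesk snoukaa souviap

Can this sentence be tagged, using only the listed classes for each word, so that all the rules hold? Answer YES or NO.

Candidates per position — 1:chont {Noun}; 2:kautip {Conj,Det}; 3:vreesk {Conj}; 4:snoukaa {Noun}; 5:souviap {Det}.
Rule 2 cannot be satisfied by any choice of tags from the lexicon.
So there is no consistent tagging.

NO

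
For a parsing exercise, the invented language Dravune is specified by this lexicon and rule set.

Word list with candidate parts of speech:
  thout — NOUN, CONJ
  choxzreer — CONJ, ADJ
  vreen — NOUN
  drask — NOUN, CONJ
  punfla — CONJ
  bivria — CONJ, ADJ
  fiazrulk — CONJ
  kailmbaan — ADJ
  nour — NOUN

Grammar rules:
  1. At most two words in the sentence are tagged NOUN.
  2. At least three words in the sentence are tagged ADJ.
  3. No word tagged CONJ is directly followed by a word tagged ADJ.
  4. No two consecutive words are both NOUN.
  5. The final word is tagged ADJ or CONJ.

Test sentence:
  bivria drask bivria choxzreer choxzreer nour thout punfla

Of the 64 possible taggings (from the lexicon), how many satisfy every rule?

3

Candidates per position — 1:bivria {CONJ,ADJ}; 2:drask {NOUN,CONJ}; 3:bivria {CONJ,ADJ}; 4:choxzreer {CONJ,ADJ}; 5:choxzreer {CONJ,ADJ}; 6:nour {NOUN}; 7:thout {NOUN,CONJ}; 8:punfla {CONJ}.
There are 64 candidate sequences in total.
The sequences that satisfy every rule: CONJ NOUN ADJ ADJ ADJ NOUN CONJ CONJ; ADJ NOUN ADJ ADJ CONJ NOUN CONJ CONJ; ADJ NOUN ADJ ADJ ADJ NOUN CONJ CONJ.
Count = 3.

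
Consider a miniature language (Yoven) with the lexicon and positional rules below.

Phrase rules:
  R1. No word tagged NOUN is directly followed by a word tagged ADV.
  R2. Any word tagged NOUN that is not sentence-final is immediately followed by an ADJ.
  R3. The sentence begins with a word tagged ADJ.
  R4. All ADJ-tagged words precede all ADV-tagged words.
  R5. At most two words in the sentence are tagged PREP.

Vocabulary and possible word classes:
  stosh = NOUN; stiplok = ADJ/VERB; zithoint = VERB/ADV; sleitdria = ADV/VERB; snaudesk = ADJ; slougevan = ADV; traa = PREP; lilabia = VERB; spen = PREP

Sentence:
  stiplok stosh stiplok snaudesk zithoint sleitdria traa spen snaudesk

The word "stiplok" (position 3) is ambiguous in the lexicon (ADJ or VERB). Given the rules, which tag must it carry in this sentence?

ADJ

Candidates per position — 1:stiplok {ADJ,VERB}; 2:stosh {NOUN}; 3:stiplok {ADJ,VERB}; 4:snaudesk {ADJ}; 5:zithoint {VERB,ADV}; 6:sleitdria {ADV,VERB}; 7:traa {PREP}; 8:spen {PREP}; 9:snaudesk {ADJ}.
Word 1 cannot be VERB — rule 3 would then fail for every completion. It is ADJ.
Word 3 cannot be VERB — rule 2 would then fail for every completion. It is ADJ.
Word 5 cannot be ADV — rule 4 would then fail for every completion. It is VERB.
Word 6 cannot be ADV — rule 4 would then fail for every completion. It is VERB.
That leaves exactly one tagging: ADJ NOUN ADJ ADJ VERB VERB PREP PREP ADJ.
Rule-by-rule: rule 1 satisfied; rule 2 satisfied; rule 3 satisfied; rule 4 satisfied; rule 5 satisfied.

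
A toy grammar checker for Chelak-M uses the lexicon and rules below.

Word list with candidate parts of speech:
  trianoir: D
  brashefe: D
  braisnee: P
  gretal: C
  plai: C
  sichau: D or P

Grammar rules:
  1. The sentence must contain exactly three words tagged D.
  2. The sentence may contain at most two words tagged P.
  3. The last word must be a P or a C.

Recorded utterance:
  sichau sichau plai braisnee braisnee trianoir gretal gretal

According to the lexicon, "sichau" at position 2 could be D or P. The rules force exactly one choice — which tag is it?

D

Candidates per position — 1:sichau {D,P}; 2:sichau {D,P}; 3:plai {C}; 4:braisnee {P}; 5:braisnee {P}; 6:trianoir {D}; 7:gretal {C}; 8:gretal {C}.
Position 1: tagging it P would leave rule 1 unsatisfiable, so it must be D.
Position 2: tagging it P would leave rule 1 unsatisfiable, so it must be D.
That leaves exactly one tagging: D D C P P D C C.
Rule-by-rule: rule 1 ok; rule 2 ok; rule 3 ok.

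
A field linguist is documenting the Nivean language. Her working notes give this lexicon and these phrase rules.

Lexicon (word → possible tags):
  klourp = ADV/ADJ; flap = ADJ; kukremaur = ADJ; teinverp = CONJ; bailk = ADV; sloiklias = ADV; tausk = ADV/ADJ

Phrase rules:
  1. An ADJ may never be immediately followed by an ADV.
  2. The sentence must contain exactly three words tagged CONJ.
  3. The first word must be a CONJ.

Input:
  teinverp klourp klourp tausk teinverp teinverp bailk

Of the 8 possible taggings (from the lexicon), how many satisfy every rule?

4

Candidates per position — 1:teinverp {CONJ}; 2:klourp {ADV,ADJ}; 3:klourp {ADV,ADJ}; 4:tausk {ADV,ADJ}; 5:teinverp {CONJ}; 6:teinverp {CONJ}; 7:bailk {ADV}.
There are 8 candidate sequences in total.
The sequences that satisfy every rule: CONJ ADV ADV ADV CONJ CONJ ADV; CONJ ADV ADV ADJ CONJ CONJ ADV; CONJ ADV ADJ ADJ CONJ CONJ ADV; CONJ ADJ ADJ ADJ CONJ CONJ ADV.
Count = 4.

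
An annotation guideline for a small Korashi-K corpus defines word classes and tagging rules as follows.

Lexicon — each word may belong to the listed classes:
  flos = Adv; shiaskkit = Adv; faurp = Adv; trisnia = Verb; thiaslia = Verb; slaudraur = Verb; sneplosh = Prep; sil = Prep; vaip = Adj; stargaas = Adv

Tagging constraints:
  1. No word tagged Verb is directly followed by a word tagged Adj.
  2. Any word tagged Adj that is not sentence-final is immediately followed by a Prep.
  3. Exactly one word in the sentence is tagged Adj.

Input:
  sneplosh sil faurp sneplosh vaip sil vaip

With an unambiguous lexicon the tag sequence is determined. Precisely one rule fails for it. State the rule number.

3

Fixed tagging: Prep Prep Adv Prep Adj Prep Adj.
Rule check: R1 ok, R2 ok, R3 fails.
Only rule 3 fails.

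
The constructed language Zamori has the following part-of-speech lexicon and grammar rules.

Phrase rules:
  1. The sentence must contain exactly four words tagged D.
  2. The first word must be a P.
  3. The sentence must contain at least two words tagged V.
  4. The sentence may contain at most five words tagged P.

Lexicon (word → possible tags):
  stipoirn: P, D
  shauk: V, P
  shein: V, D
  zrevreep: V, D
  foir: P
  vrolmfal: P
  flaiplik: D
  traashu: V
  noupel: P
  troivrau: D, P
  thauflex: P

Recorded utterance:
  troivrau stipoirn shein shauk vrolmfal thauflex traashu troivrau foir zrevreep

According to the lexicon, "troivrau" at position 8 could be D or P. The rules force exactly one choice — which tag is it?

D

Candidates per position — 1:troivrau {D,P}; 2:stipoirn {P,D}; 3:shein {V,D}; 4:shauk {V,P}; 5:vrolmfal {P}; 6:thauflex {P}; 7:traashu {V}; 8:troivrau {D,P}; 9:foir {P}; 10:zrevreep {V,D}.
Word 1 cannot be D — rule 2 would then fail for every completion. It is P.
Word 2 cannot be P — rule 1 would then fail for every completion. It is D.
Word 3 cannot be V — rule 1 would then fail for every completion. It is D.
Word 8 cannot be P — rule 1 would then fail for every completion. It is D.
Word 10 cannot be V — rule 1 would then fail for every completion. It is D.
Word 4 cannot be P — rule 3 would then fail for every completion. It is V.
That leaves exactly one tagging: P D D V P P V D P D.
Checking: rule 1 satisfied; rule 2 satisfied; rule 3 satisfied; rule 4 satisfied.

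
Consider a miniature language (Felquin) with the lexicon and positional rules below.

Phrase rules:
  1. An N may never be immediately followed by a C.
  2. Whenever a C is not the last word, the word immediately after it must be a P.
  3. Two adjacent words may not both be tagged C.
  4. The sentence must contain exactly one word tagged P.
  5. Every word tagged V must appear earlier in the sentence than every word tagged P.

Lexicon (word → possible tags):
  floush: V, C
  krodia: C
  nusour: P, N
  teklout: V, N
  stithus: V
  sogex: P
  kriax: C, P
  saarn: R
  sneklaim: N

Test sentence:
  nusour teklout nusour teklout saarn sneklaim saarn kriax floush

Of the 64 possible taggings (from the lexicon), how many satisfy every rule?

Candidates per position — 1:nusour {P,N}; 2:teklout {V,N}; 3:nusour {P,N}; 4:teklout {V,N}; 5:saarn {R}; 6:sneklaim {N}; 7:saarn {R}; 8:kriax {C,P}; 9:floush {V,C}.
There are 64 candidate sequences in total.
The sequences that satisfy every rule: N V N V R N R P C; N V N N R N R P C; N N N V R N R P C; N N N N R N R P C.
Count = 4.

4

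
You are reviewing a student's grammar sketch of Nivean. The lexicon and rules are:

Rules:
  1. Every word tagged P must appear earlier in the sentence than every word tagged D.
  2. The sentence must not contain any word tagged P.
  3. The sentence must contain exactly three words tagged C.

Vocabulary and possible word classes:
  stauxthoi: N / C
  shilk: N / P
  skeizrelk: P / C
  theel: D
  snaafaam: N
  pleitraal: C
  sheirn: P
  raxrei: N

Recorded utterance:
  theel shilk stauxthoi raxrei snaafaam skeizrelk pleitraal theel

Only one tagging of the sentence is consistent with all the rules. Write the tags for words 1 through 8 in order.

Candidates per position — 1:theel {D}; 2:shilk {N,P}; 3:stauxthoi {N,C}; 4:raxrei {N}; 5:snaafaam {N}; 6:skeizrelk {P,C}; 7:pleitraal {C}; 8:theel {D}.
Position 2: P is ruled out by rule 1; that leaves N.
Position 3: N is ruled out by rule 3; that leaves C.
Position 6: P is ruled out by rule 1; that leaves C.
So the tagging must be: D N C N N C C D.
Checking: rule 1 holds; rule 2 holds; rule 3 holds.

D N C N N C C D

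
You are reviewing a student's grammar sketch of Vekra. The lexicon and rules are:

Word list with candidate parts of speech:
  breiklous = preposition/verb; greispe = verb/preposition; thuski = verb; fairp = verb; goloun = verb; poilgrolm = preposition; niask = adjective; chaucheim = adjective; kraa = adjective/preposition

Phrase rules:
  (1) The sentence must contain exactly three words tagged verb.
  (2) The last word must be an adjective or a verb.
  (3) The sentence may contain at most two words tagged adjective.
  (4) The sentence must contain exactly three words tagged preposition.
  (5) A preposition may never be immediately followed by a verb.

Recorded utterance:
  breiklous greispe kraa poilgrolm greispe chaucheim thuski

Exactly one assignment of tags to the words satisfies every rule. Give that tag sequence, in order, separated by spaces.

verb verb preposition preposition preposition adjective verb

Candidates per position — 1:breiklous {preposition,verb}; 2:greispe {verb,preposition}; 3:kraa {adjective,preposition}; 4:poilgrolm {preposition}; 5:greispe {verb,preposition}; 6:chaucheim {adjective}; 7:thuski {verb}.
If word 5 were verb, no tagging could satisfy rule 5; so word 5 is preposition.
If word 1 were preposition, no tagging could satisfy rule 1; so word 1 is verb.
If word 2 were preposition, no tagging could satisfy rule 1; so word 2 is verb.
If word 3 were adjective, no tagging could satisfy rule 4; so word 3 is preposition.
The unique satisfying tagging is: verb verb preposition preposition preposition adjective verb.
Checking: rule 1 holds; rule 2 holds; rule 3 holds; rule 4 holds; rule 5 holds.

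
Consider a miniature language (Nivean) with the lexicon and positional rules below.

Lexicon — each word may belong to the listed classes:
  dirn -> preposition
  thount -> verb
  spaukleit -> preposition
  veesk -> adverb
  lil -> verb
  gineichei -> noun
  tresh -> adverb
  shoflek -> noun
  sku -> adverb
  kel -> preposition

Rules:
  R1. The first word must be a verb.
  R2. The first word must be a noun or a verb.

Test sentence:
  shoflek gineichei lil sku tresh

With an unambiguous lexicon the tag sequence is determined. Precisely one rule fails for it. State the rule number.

Fixed tagging: noun noun verb adverb adverb.
Rule check: R1 fails, R2 ok.
Only rule 1 fails.

1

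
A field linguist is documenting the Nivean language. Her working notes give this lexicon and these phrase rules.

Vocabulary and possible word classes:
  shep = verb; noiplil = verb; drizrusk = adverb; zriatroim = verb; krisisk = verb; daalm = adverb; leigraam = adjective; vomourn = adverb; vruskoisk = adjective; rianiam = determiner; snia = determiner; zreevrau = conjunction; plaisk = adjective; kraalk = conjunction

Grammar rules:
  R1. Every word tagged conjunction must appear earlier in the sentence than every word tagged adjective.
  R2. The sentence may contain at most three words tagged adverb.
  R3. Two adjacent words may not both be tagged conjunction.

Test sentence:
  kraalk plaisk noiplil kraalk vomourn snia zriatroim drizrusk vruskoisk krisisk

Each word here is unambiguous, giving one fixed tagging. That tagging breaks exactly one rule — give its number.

Fixed tagging: conjunction adjective verb conjunction adverb determiner verb adverb adjective verb.
Checking each rule: R1 fail, R2 pass, R3 pass.
Only rule 1 fails.

1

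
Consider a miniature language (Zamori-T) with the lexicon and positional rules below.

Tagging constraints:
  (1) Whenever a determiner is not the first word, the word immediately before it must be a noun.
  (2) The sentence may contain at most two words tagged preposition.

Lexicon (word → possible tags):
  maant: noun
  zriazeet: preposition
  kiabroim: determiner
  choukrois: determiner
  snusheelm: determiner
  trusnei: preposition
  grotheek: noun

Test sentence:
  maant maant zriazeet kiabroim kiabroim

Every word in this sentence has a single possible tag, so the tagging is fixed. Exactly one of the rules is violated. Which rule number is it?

Fixed tagging: noun noun preposition determiner determiner.
Applying the rules: R1 fail, R2 pass.
Only rule 1 fails.

1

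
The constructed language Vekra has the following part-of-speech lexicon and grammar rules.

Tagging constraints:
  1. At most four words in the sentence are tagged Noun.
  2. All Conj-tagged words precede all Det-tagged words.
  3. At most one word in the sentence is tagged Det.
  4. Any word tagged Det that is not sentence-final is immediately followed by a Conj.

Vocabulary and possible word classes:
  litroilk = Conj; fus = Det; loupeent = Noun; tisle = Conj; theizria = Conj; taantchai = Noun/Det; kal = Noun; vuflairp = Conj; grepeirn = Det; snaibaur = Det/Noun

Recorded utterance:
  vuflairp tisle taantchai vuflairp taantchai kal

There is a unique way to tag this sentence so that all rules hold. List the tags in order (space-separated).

Conj Conj Noun Conj Noun Noun

Candidates per position — 1:vuflairp {Conj}; 2:tisle {Conj}; 3:taantchai {Noun,Det}; 4:vuflairp {Conj}; 5:taantchai {Noun,Det}; 6:kal {Noun}.
Position 3: tagging it Det would leave rule 2 unsatisfiable, so it must be Noun.
Position 5: tagging it Det would leave rule 4 unsatisfiable, so it must be Noun.
The only consistent sequence is: Conj Conj Noun Conj Noun Noun.
Rule-by-rule: rule 1 satisfied; rule 2 satisfied; rule 3 satisfied; rule 4 satisfied.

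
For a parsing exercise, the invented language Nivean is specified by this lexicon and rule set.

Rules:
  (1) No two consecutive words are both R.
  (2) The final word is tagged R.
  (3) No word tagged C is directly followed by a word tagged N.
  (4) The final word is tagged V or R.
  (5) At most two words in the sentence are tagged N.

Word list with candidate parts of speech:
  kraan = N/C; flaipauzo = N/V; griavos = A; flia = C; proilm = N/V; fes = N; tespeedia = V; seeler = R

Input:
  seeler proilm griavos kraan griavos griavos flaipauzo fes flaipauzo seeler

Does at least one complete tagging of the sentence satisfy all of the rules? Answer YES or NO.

YES

Candidates per position — 1:seeler {R}; 2:proilm {N,V}; 3:griavos {A}; 4:kraan {N,C}; 5:griavos {A}; 6:griavos {A}; 7:flaipauzo {N,V}; 8:fes {N}; 9:flaipauzo {N,V}; 10:seeler {R}.
One satisfying assignment: R V A C A A N N V R.
Checking: rule 1 ok; rule 2 ok; rule 3 ok; rule 4 ok; rule 5 ok.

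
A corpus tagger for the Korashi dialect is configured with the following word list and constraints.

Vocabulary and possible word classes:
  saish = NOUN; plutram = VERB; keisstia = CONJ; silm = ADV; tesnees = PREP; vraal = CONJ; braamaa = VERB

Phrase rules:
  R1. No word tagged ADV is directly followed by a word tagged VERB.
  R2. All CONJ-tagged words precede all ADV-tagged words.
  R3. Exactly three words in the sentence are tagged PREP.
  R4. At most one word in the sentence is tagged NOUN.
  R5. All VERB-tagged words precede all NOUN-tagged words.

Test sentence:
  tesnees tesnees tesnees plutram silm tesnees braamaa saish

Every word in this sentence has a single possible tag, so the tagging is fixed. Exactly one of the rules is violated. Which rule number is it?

3

Fixed tagging: PREP PREP PREP VERB ADV PREP VERB NOUN.
Checking each rule: R1 ok, R2 ok, R3 fails, R4 ok, R5 ok.
Only rule 3 fails.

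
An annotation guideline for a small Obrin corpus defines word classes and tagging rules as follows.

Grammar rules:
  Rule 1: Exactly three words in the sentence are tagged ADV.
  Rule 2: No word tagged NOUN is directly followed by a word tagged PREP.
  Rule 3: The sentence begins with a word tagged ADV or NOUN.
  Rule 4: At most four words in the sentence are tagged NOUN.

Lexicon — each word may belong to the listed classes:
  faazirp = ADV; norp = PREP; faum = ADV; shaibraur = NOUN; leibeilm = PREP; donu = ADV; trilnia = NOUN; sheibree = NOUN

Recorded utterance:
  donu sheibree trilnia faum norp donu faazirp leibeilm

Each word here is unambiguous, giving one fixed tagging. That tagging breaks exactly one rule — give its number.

1

Fixed tagging: ADV NOUN NOUN ADV PREP ADV ADV PREP.
Applying the rules: R1 fails, R2 ok, R3 ok, R4 ok.
Only rule 1 fails.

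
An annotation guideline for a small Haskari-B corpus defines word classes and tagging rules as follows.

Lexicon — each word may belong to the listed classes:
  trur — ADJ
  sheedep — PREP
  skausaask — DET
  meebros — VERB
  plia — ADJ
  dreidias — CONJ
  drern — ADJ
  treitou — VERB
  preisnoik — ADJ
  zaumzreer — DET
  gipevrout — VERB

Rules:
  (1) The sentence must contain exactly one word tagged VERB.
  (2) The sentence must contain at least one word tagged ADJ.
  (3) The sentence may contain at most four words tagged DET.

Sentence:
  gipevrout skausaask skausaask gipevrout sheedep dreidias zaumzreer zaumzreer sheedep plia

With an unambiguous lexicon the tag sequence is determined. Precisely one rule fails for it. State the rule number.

1

Fixed tagging: VERB DET DET VERB PREP CONJ DET DET PREP ADJ.
Checking each rule: R1 fails, R2 ok, R3 ok.
Only rule 1 fails.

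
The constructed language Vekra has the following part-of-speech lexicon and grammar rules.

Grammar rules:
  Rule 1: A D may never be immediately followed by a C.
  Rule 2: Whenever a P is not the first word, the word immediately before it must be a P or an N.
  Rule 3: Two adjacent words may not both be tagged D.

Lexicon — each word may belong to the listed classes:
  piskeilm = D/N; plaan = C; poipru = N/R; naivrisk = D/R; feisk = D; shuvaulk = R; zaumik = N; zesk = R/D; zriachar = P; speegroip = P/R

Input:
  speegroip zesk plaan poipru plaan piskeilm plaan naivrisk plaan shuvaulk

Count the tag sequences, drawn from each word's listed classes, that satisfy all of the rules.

Candidates per position — 1:speegroip {P,R}; 2:zesk {R,D}; 3:plaan {C}; 4:poipru {N,R}; 5:plaan {C}; 6:piskeilm {D,N}; 7:plaan {C}; 8:naivrisk {D,R}; 9:plaan {C}; 10:shuvaulk {R}.
There are 32 candidate sequences in total.
The sequences that satisfy every rule: P R C N C N C R C R; P R C R C N C R C R; R R C N C N C R C R; R R C R C N C R C R.
Count = 4.

4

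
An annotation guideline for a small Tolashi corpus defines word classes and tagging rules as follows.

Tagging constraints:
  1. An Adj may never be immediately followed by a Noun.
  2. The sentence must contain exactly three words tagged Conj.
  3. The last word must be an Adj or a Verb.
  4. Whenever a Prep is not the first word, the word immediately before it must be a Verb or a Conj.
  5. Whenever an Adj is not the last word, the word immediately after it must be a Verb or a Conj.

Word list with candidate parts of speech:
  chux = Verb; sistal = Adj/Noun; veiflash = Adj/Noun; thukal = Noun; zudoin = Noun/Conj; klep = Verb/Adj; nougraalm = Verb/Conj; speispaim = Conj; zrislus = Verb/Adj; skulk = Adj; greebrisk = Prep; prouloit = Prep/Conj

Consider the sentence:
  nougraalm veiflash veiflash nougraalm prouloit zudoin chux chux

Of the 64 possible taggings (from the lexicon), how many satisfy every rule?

8

Candidates per position — 1:nougraalm {Verb,Conj}; 2:veiflash {Adj,Noun}; 3:veiflash {Adj,Noun}; 4:nougraalm {Verb,Conj}; 5:prouloit {Prep,Conj}; 6:zudoin {Noun,Conj}; 7:chux {Verb}; 8:chux {Verb}.
There are 64 candidate sequences in total.
Checking each against the rules leaves 8 sequences.
Count = 8.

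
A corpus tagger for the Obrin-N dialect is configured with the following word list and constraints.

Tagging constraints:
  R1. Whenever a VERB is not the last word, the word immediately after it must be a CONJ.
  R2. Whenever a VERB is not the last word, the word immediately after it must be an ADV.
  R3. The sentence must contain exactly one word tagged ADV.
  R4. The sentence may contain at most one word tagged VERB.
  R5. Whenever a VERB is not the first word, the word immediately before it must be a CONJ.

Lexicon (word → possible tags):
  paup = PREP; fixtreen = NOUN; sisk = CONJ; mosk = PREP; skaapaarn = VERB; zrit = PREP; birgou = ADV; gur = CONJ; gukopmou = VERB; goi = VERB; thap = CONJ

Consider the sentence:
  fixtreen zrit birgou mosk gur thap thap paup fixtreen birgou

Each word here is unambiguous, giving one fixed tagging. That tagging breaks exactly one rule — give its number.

Fixed tagging: NOUN PREP ADV PREP CONJ CONJ CONJ PREP NOUN ADV.
Applying the rules: R1 ok, R2 ok, R3 fails, R4 ok, R5 ok.
Only rule 3 fails.

3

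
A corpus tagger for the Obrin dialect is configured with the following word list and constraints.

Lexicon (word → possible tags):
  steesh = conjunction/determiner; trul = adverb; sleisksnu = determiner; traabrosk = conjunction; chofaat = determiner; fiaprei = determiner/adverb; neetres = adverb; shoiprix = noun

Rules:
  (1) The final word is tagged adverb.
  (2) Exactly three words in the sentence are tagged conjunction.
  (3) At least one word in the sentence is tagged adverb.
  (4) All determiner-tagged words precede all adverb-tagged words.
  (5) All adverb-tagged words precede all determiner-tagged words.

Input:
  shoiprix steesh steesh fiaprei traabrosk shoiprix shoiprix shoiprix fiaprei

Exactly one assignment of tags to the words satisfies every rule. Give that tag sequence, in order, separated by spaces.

Candidates per position — 1:shoiprix {noun}; 2:steesh {conjunction,determiner}; 3:steesh {conjunction,determiner}; 4:fiaprei {determiner,adverb}; 5:traabrosk {conjunction}; 6:shoiprix {noun}; 7:shoiprix {noun}; 8:shoiprix {noun}; 9:fiaprei {determiner,adverb}.
Position 2: determiner is ruled out by rule 2; that leaves conjunction.
Position 3: determiner is ruled out by rule 2; that leaves conjunction.
Position 9: determiner is ruled out by rule 1; that leaves adverb.
Position 4: determiner is ruled out by rule 5; that leaves adverb.
That leaves exactly one tagging: noun conjunction conjunction adverb conjunction noun noun noun adverb.
Check: rule 1 satisfied; rule 2 satisfied; rule 3 satisfied; rule 4 satisfied; rule 5 satisfied.

noun conjunction conjunction adverb conjunction noun noun noun adverb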